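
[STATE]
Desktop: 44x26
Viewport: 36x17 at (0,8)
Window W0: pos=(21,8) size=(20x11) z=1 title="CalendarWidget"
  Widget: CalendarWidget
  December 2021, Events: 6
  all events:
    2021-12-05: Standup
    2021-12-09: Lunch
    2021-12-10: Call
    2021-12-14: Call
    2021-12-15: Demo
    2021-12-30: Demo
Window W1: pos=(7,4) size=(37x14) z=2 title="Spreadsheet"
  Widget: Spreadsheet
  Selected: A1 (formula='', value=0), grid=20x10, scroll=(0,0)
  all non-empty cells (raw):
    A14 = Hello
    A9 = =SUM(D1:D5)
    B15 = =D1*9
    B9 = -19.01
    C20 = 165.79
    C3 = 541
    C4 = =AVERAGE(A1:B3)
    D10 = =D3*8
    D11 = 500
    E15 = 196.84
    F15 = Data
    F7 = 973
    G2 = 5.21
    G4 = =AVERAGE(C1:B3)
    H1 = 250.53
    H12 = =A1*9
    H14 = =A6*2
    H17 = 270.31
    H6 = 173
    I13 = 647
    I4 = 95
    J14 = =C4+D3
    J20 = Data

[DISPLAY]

       ┃       A       B       C    
       ┃----------------------------
       ┃  1      [0]       0       0
       ┃  2        0       0       0
       ┃  3        0       0     541
       ┃  4        0       0       0
       ┃  5        0       0       0
       ┃  6        0       0       0
       ┃  7        0       0       0
       ┗━━━━━━━━━━━━━━━━━━━━━━━━━━━━
                     ┗━━━━━━━━━━━━━━
                                    
                                    
                                    
                                    
                                    
                                    


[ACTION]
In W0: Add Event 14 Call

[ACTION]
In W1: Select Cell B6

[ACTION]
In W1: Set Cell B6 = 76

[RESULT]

       ┃       A       B       C    
       ┃----------------------------
       ┃  1        0       0       0
       ┃  2        0       0       0
       ┃  3        0       0     541
       ┃  4        0       0       0
       ┃  5        0       0       0
       ┃  6        0    [76]       0
       ┃  7        0       0       0
       ┗━━━━━━━━━━━━━━━━━━━━━━━━━━━━
                     ┗━━━━━━━━━━━━━━
                                    
                                    
                                    
                                    
                                    
                                    


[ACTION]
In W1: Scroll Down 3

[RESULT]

       ┃       A       B       C    
       ┃----------------------------
       ┃  4        0       0       0
       ┃  5        0       0       0
       ┃  6        0    [76]       0
       ┃  7        0       0       0
       ┃  8        0       0       0
       ┃  9        0  -19.01       0
       ┃ 10        0       0       0
       ┗━━━━━━━━━━━━━━━━━━━━━━━━━━━━
                     ┗━━━━━━━━━━━━━━
                                    
                                    
                                    
                                    
                                    
                                    


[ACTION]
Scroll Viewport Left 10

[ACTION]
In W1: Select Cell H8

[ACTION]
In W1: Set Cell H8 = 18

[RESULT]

       ┃       A       B       C    
       ┃----------------------------
       ┃  4        0       0       0
       ┃  5        0       0       0
       ┃  6        0      76       0
       ┃  7        0       0       0
       ┃  8        0       0       0
       ┃  9        0  -19.01       0
       ┃ 10        0       0       0
       ┗━━━━━━━━━━━━━━━━━━━━━━━━━━━━
                     ┗━━━━━━━━━━━━━━
                                    
                                    
                                    
                                    
                                    
                                    


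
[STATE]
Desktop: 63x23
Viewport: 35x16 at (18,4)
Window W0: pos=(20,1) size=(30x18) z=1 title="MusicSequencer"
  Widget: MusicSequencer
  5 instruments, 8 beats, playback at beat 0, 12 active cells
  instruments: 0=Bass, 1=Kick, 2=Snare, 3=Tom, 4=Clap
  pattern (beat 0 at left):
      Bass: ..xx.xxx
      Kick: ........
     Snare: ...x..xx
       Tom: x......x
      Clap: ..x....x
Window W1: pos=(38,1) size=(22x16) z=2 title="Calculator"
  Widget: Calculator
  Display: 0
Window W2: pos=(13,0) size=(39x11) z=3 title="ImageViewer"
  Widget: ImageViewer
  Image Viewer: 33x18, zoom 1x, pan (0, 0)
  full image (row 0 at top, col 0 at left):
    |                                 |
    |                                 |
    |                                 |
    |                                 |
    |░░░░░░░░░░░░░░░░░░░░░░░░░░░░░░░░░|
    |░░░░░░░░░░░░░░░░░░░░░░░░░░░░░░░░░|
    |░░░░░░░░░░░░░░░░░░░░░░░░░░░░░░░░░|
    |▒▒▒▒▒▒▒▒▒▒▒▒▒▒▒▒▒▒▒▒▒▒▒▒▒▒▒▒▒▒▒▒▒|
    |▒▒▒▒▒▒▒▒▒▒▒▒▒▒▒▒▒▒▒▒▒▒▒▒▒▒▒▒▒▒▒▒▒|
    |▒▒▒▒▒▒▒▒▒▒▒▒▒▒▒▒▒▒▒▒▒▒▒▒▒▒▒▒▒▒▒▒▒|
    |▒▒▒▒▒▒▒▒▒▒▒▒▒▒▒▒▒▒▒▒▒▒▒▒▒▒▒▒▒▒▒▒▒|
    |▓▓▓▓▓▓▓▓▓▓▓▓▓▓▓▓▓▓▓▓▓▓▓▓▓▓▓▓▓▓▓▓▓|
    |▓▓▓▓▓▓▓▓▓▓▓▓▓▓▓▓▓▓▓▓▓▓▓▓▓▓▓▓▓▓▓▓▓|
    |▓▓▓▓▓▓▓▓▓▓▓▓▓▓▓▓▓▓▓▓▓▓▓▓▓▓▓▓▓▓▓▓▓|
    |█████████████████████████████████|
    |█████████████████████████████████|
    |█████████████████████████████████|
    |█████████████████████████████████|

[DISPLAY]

                                 ┃ 
                                 ┃─
                                 ┃ 
░░░░░░░░░░░░░░░░░░░░░░░░░░░░░    ┃─
░░░░░░░░░░░░░░░░░░░░░░░░░░░░░    ┃ 
░░░░░░░░░░░░░░░░░░░░░░░░░░░░░    ┃─
━━━━━━━━━━━━━━━━━━━━━━━━━━━━━━━━━┛ 
  ┃                 ┃├───┼───┼───┼─
  ┃                 ┃│ 0 │ . │ = │ 
  ┃                 ┃├───┼───┼───┼─
  ┃                 ┃│ C │ MC│ MR│ 
  ┃                 ┃└───┴───┴───┴─
  ┃                 ┗━━━━━━━━━━━━━━
  ┃                            ┃   
  ┗━━━━━━━━━━━━━━━━━━━━━━━━━━━━┛   
                                   


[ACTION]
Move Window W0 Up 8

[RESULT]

                                 ┃ 
                                 ┃─
                                 ┃ 
░░░░░░░░░░░░░░░░░░░░░░░░░░░░░    ┃─
░░░░░░░░░░░░░░░░░░░░░░░░░░░░░    ┃ 
░░░░░░░░░░░░░░░░░░░░░░░░░░░░░    ┃─
━━━━━━━━━━━━━━━━━━━━━━━━━━━━━━━━━┛ 
  ┃                 ┃├───┼───┼───┼─
  ┃                 ┃│ 0 │ . │ = │ 
  ┃                 ┃├───┼───┼───┼─
  ┃                 ┃│ C │ MC│ MR│ 
  ┃                 ┃└───┴───┴───┴─
  ┃                 ┗━━━━━━━━━━━━━━
  ┗━━━━━━━━━━━━━━━━━━━━━━━━━━━━┛   
                                   
                                   


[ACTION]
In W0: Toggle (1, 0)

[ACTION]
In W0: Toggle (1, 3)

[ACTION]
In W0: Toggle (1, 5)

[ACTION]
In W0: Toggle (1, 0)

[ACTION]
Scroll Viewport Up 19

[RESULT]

━━━━━━━━━━━━━━━━━━━━━━━━━━━━━━━━━┓ 
geViewer                         ┃━
─────────────────────────────────┨ 
                                 ┃─
                                 ┃ 
                                 ┃─
                                 ┃ 
░░░░░░░░░░░░░░░░░░░░░░░░░░░░░    ┃─
░░░░░░░░░░░░░░░░░░░░░░░░░░░░░    ┃ 
░░░░░░░░░░░░░░░░░░░░░░░░░░░░░    ┃─
━━━━━━━━━━━━━━━━━━━━━━━━━━━━━━━━━┛ 
  ┃                 ┃├───┼───┼───┼─
  ┃                 ┃│ 0 │ . │ = │ 
  ┃                 ┃├───┼───┼───┼─
  ┃                 ┃│ C │ MC│ MR│ 
  ┃                 ┃└───┴───┴───┴─


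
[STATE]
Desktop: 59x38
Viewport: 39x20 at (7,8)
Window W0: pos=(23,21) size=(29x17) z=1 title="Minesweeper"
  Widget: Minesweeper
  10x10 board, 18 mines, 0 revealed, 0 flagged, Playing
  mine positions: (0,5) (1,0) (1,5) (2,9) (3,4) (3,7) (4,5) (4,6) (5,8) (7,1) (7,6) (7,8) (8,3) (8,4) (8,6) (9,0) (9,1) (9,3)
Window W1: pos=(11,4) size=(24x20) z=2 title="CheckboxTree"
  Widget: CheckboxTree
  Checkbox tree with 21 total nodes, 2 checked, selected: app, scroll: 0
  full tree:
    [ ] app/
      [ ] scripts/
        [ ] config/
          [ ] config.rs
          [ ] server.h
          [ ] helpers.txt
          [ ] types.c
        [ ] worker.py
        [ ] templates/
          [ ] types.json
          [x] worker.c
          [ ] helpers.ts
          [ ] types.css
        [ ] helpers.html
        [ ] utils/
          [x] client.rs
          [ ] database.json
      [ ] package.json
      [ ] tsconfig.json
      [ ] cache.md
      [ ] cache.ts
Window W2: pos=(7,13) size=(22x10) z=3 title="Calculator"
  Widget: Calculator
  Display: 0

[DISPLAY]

    ┃   [-] scripts/       ┃           
    ┃     [ ] config/      ┃           
    ┃       [ ] config.rs  ┃           
    ┃       [ ] server.h   ┃           
    ┃       [ ] helpers.txt┃           
┏━━━━━━━━━━━━━━━━━━━━┓c    ┃           
┃ Calculator         ┃y    ┃           
┠────────────────────┨s/   ┃           
┃                   0┃json ┃           
┃┌───┬───┬───┬───┐   ┃.c   ┃           
┃│ 7 │ 8 │ 9 │ ÷ │   ┃s.ts ┃           
┃├───┼───┼───┼───┤   ┃css  ┃           
┃│ 4 │ 5 │ 6 │ × │   ┃html ┃           
┃└───┴───┴───┴───┘   ┃     ┃━━━━━━━━━━━
┗━━━━━━━━━━━━━━━━━━━━┛.rs  ┃r          
    ┗━━━━━━━━━━━━━━━━━━━━━━┛───────────
                ┃■■■■■■■■■■            
                ┃■■■■■■■■■■            
                ┃■■■■■■■■■■            
                ┃■■■■■■■■■■            


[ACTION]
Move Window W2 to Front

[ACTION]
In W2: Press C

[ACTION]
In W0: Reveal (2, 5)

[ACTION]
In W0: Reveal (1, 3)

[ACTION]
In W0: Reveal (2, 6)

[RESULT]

    ┃   [-] scripts/       ┃           
    ┃     [ ] config/      ┃           
    ┃       [ ] config.rs  ┃           
    ┃       [ ] server.h   ┃           
    ┃       [ ] helpers.txt┃           
┏━━━━━━━━━━━━━━━━━━━━┓c    ┃           
┃ Calculator         ┃y    ┃           
┠────────────────────┨s/   ┃           
┃                   0┃json ┃           
┃┌───┬───┬───┬───┐   ┃.c   ┃           
┃│ 7 │ 8 │ 9 │ ÷ │   ┃s.ts ┃           
┃├───┼───┼───┼───┤   ┃css  ┃           
┃│ 4 │ 5 │ 6 │ × │   ┃html ┃           
┃└───┴───┴───┴───┘   ┃     ┃━━━━━━━━━━━
┗━━━━━━━━━━━━━━━━━━━━┛.rs  ┃r          
    ┗━━━━━━━━━━━━━━━━━━━━━━┛───────────
                ┃■1  2■■■■■            
                ┃■1  2■■■■■            
                ┃11 1222■■■            
                ┃   1■■■■■■            


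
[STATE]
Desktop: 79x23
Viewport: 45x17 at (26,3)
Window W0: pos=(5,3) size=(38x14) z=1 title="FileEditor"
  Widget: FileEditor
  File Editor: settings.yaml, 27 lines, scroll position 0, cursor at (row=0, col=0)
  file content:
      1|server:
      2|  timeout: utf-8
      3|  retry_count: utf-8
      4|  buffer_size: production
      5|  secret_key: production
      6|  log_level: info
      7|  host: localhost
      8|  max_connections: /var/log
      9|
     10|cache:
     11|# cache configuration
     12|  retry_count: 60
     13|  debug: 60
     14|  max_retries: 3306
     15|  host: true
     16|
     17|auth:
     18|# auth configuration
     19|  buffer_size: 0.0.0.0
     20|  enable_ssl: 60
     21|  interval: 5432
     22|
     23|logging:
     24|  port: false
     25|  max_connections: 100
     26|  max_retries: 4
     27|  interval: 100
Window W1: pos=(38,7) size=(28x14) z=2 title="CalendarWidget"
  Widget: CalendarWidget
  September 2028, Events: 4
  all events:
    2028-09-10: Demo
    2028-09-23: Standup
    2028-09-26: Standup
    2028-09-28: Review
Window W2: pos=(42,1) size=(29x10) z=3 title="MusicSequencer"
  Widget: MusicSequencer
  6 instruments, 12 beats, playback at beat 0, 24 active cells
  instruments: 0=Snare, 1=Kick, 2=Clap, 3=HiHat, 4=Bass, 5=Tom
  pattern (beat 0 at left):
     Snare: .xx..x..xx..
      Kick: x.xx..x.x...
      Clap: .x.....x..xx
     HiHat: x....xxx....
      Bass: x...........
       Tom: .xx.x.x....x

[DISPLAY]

━━━━━━━━━━━━━━━━┠───────────────────────────┨
                ┃      ▼12345678901         ┃
────────────────┃ Snare·██··█··██··         ┃
               ▲┃  Kick█·██··█·█···         ┃
            ┏━━━┃  Clap·█·····█··██         ┃
            ┃ Ca┃ HiHat█····███····         ┃
ction       ┠───┃  Bass█···········         ┃
tion        ┃   ┗━━━━━━━━━━━━━━━━━━━━━━━━━━━┛
            ┃Mo Tu We Th Fr Sa Su      ┃     
            ┃             1  2  3      ┃     
var/log     ┃ 4  5  6  7  8  9 10*     ┃     
            ┃11 12 13 14 15 16 17      ┃     
            ┃18 19 20 21 22 23* 24     ┃     
━━━━━━━━━━━━┃25 26* 27 28* 29 30       ┃     
            ┃                          ┃     
            ┃                          ┃     
            ┃                          ┃     


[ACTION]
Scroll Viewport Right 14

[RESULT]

━━━━━━━━┠───────────────────────────┨        
        ┃      ▼12345678901         ┃        
────────┃ Snare·██··█··██··         ┃        
       ▲┃  Kick█·██··█·█···         ┃        
    ┏━━━┃  Clap·█·····█··██         ┃        
    ┃ Ca┃ HiHat█····███····         ┃        
    ┠───┃  Bass█···········         ┃        
    ┃   ┗━━━━━━━━━━━━━━━━━━━━━━━━━━━┛        
    ┃Mo Tu We Th Fr Sa Su      ┃             
    ┃             1  2  3      ┃             
    ┃ 4  5  6  7  8  9 10*     ┃             
    ┃11 12 13 14 15 16 17      ┃             
    ┃18 19 20 21 22 23* 24     ┃             
━━━━┃25 26* 27 28* 29 30       ┃             
    ┃                          ┃             
    ┃                          ┃             
    ┃                          ┃             


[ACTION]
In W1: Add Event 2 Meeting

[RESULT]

━━━━━━━━┠───────────────────────────┨        
        ┃      ▼12345678901         ┃        
────────┃ Snare·██··█··██··         ┃        
       ▲┃  Kick█·██··█·█···         ┃        
    ┏━━━┃  Clap·█·····█··██         ┃        
    ┃ Ca┃ HiHat█····███····         ┃        
    ┠───┃  Bass█···········         ┃        
    ┃   ┗━━━━━━━━━━━━━━━━━━━━━━━━━━━┛        
    ┃Mo Tu We Th Fr Sa Su      ┃             
    ┃             1  2*  3     ┃             
    ┃ 4  5  6  7  8  9 10*     ┃             
    ┃11 12 13 14 15 16 17      ┃             
    ┃18 19 20 21 22 23* 24     ┃             
━━━━┃25 26* 27 28* 29 30       ┃             
    ┃                          ┃             
    ┃                          ┃             
    ┃                          ┃             


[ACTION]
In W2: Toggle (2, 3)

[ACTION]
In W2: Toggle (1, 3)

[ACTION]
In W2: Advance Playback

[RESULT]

━━━━━━━━┠───────────────────────────┨        
        ┃      0▼2345678901         ┃        
────────┃ Snare·██··█··██··         ┃        
       ▲┃  Kick█·█···█·█···         ┃        
    ┏━━━┃  Clap·█·█···█··██         ┃        
    ┃ Ca┃ HiHat█····███····         ┃        
    ┠───┃  Bass█···········         ┃        
    ┃   ┗━━━━━━━━━━━━━━━━━━━━━━━━━━━┛        
    ┃Mo Tu We Th Fr Sa Su      ┃             
    ┃             1  2*  3     ┃             
    ┃ 4  5  6  7  8  9 10*     ┃             
    ┃11 12 13 14 15 16 17      ┃             
    ┃18 19 20 21 22 23* 24     ┃             
━━━━┃25 26* 27 28* 29 30       ┃             
    ┃                          ┃             
    ┃                          ┃             
    ┃                          ┃             


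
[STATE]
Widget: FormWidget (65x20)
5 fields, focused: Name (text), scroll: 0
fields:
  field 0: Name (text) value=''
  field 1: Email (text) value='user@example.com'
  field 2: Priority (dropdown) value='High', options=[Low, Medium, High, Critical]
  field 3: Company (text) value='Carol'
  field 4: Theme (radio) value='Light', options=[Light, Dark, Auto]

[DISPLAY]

> Name:       [                                                 ]
  Email:      [user@example.com                                 ]
  Priority:   [High                                            ▼]
  Company:    [Carol                                            ]
  Theme:      (●) Light  ( ) Dark  ( ) Auto                      
                                                                 
                                                                 
                                                                 
                                                                 
                                                                 
                                                                 
                                                                 
                                                                 
                                                                 
                                                                 
                                                                 
                                                                 
                                                                 
                                                                 
                                                                 


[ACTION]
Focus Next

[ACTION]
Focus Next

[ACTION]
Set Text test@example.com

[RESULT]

  Name:       [                                                 ]
  Email:      [user@example.com                                 ]
> Priority:   [High                                            ▼]
  Company:    [Carol                                            ]
  Theme:      (●) Light  ( ) Dark  ( ) Auto                      
                                                                 
                                                                 
                                                                 
                                                                 
                                                                 
                                                                 
                                                                 
                                                                 
                                                                 
                                                                 
                                                                 
                                                                 
                                                                 
                                                                 
                                                                 


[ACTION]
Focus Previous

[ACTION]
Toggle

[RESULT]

  Name:       [                                                 ]
> Email:      [user@example.com                                 ]
  Priority:   [High                                            ▼]
  Company:    [Carol                                            ]
  Theme:      (●) Light  ( ) Dark  ( ) Auto                      
                                                                 
                                                                 
                                                                 
                                                                 
                                                                 
                                                                 
                                                                 
                                                                 
                                                                 
                                                                 
                                                                 
                                                                 
                                                                 
                                                                 
                                                                 


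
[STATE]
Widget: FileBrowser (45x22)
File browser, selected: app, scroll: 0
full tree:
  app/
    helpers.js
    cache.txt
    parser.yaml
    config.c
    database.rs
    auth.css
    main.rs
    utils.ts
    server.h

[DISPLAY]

> [-] app/                                   
    helpers.js                               
    cache.txt                                
    parser.yaml                              
    config.c                                 
    database.rs                              
    auth.css                                 
    main.rs                                  
    utils.ts                                 
    server.h                                 
                                             
                                             
                                             
                                             
                                             
                                             
                                             
                                             
                                             
                                             
                                             
                                             


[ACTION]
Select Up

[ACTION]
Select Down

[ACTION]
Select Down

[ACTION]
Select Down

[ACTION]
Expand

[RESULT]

  [-] app/                                   
    helpers.js                               
    cache.txt                                
  > parser.yaml                              
    config.c                                 
    database.rs                              
    auth.css                                 
    main.rs                                  
    utils.ts                                 
    server.h                                 
                                             
                                             
                                             
                                             
                                             
                                             
                                             
                                             
                                             
                                             
                                             
                                             


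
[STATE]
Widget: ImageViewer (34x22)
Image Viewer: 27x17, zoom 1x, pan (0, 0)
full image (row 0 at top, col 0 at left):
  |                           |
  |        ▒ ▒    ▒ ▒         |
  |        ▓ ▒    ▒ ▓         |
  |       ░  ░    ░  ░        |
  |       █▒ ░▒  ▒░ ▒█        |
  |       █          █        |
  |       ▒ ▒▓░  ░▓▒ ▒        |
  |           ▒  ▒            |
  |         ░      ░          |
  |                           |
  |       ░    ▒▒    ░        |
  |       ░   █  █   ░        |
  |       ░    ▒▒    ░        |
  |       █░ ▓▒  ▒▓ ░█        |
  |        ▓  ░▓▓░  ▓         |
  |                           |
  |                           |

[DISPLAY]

                                  
        ▒ ▒    ▒ ▒                
        ▓ ▒    ▒ ▓                
       ░  ░    ░  ░               
       █▒ ░▒  ▒░ ▒█               
       █          █               
       ▒ ▒▓░  ░▓▒ ▒               
           ▒  ▒                   
         ░      ░                 
                                  
       ░    ▒▒    ░               
       ░   █  █   ░               
       ░    ▒▒    ░               
       █░ ▓▒  ▒▓ ░█               
        ▓  ░▓▓░  ▓                
                                  
                                  
                                  
                                  
                                  
                                  
                                  


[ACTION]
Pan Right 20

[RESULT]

                                  
                                  
                                  
                                  
                                  
                                  
                                  
                                  
                                  
                                  
                                  
                                  
                                  
                                  
                                  
                                  
                                  
                                  
                                  
                                  
                                  
                                  


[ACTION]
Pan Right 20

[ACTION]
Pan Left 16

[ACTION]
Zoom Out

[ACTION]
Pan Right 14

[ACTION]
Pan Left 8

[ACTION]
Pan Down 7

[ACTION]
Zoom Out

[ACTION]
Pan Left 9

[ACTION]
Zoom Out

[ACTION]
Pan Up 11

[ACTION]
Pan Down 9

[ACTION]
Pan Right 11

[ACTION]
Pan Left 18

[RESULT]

                                  
    ░                             
█   ░                             
    ░                             
▒▓ ░█                             
░  ▓                              
                                  
                                  
                                  
                                  
                                  
                                  
                                  
                                  
                                  
                                  
                                  
                                  
                                  
                                  
                                  
                                  


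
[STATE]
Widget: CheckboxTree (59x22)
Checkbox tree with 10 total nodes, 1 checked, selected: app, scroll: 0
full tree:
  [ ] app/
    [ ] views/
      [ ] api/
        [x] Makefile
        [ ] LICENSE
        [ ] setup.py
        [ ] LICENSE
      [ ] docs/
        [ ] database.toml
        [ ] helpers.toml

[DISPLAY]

>[-] app/                                                  
   [-] views/                                              
     [-] api/                                              
       [x] Makefile                                        
       [ ] LICENSE                                         
       [ ] setup.py                                        
       [ ] LICENSE                                         
     [ ] docs/                                             
       [ ] database.toml                                   
       [ ] helpers.toml                                    
                                                           
                                                           
                                                           
                                                           
                                                           
                                                           
                                                           
                                                           
                                                           
                                                           
                                                           
                                                           


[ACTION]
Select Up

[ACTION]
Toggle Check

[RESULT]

>[x] app/                                                  
   [x] views/                                              
     [x] api/                                              
       [x] Makefile                                        
       [x] LICENSE                                         
       [x] setup.py                                        
       [x] LICENSE                                         
     [x] docs/                                             
       [x] database.toml                                   
       [x] helpers.toml                                    
                                                           
                                                           
                                                           
                                                           
                                                           
                                                           
                                                           
                                                           
                                                           
                                                           
                                                           
                                                           


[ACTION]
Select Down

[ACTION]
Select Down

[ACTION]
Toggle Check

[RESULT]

 [-] app/                                                  
   [-] views/                                              
>    [ ] api/                                              
       [ ] Makefile                                        
       [ ] LICENSE                                         
       [ ] setup.py                                        
       [ ] LICENSE                                         
     [x] docs/                                             
       [x] database.toml                                   
       [x] helpers.toml                                    
                                                           
                                                           
                                                           
                                                           
                                                           
                                                           
                                                           
                                                           
                                                           
                                                           
                                                           
                                                           


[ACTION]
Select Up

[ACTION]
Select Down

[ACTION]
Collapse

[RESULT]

 [-] app/                                                  
   [-] views/                                              
>    [ ] api/                                              
     [x] docs/                                             
       [x] database.toml                                   
       [x] helpers.toml                                    
                                                           
                                                           
                                                           
                                                           
                                                           
                                                           
                                                           
                                                           
                                                           
                                                           
                                                           
                                                           
                                                           
                                                           
                                                           
                                                           


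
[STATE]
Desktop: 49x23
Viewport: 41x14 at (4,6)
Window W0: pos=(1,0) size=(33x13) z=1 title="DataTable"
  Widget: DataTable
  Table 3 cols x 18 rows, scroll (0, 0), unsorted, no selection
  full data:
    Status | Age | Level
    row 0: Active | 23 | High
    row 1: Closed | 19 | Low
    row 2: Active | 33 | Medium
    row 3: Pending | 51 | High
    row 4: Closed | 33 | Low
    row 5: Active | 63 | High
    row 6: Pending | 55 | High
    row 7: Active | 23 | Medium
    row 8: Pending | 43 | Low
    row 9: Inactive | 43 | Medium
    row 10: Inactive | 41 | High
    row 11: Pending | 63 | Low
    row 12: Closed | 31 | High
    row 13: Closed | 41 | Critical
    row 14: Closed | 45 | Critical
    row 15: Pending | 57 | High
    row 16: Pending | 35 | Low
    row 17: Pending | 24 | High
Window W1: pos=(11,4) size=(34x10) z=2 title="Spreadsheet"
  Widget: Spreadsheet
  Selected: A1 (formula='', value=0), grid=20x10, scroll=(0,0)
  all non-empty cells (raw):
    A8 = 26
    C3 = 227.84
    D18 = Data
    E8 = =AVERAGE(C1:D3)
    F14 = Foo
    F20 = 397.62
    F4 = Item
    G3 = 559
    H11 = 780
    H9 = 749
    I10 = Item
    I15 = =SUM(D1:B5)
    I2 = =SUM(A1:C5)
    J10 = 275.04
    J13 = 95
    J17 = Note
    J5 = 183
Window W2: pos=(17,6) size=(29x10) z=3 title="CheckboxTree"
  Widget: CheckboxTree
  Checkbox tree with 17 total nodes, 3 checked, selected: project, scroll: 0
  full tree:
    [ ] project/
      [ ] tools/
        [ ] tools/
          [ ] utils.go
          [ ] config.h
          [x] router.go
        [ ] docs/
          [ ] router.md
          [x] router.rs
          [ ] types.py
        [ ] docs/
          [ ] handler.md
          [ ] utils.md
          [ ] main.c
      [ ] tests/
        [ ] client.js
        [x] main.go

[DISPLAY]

osed  │┠─────┏━━━━━━━━━━━━━━━━━━━━━━━━━━━
tive  │┃A1:  ┃ CheckboxTree              
nding │┃     ┠───────────────────────────
osed  │┃-----┃>[-] project/              
tive  │┃  1  ┃   [-] tools/              
nding │┃  2  ┃     [-] tools/            
━━━━━━━┃  3  ┃       [ ] utils.go        
       ┗━━━━━┃       [ ] config.h        
             ┃       [x] router.go       
             ┗━━━━━━━━━━━━━━━━━━━━━━━━━━━
                                         
                                         
                                         
                                         


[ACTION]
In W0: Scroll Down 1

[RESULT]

tive  │┠─────┏━━━━━━━━━━━━━━━━━━━━━━━━━━━
nding │┃A1:  ┃ CheckboxTree              
osed  │┃     ┠───────────────────────────
tive  │┃-----┃>[-] project/              
nding │┃  1  ┃   [-] tools/              
tive  │┃  2  ┃     [-] tools/            
━━━━━━━┃  3  ┃       [ ] utils.go        
       ┗━━━━━┃       [ ] config.h        
             ┃       [x] router.go       
             ┗━━━━━━━━━━━━━━━━━━━━━━━━━━━
                                         
                                         
                                         
                                         


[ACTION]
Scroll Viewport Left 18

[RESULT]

 ┃Active  │┠─────┏━━━━━━━━━━━━━━━━━━━━━━━
 ┃Pending │┃A1:  ┃ CheckboxTree          
 ┃Closed  │┃     ┠───────────────────────
 ┃Active  │┃-----┃>[-] project/          
 ┃Pending │┃  1  ┃   [-] tools/          
 ┃Active  │┃  2  ┃     [-] tools/        
 ┗━━━━━━━━━┃  3  ┃       [ ] utils.go    
           ┗━━━━━┃       [ ] config.h    
                 ┃       [x] router.go   
                 ┗━━━━━━━━━━━━━━━━━━━━━━━
                                         
                                         
                                         
                                         


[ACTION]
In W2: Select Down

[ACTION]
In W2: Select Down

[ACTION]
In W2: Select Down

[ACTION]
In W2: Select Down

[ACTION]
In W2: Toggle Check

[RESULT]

 ┃Active  │┠─────┏━━━━━━━━━━━━━━━━━━━━━━━
 ┃Pending │┃A1:  ┃ CheckboxTree          
 ┃Closed  │┃     ┠───────────────────────
 ┃Active  │┃-----┃ [-] project/          
 ┃Pending │┃  1  ┃   [-] tools/          
 ┃Active  │┃  2  ┃     [-] tools/        
 ┗━━━━━━━━━┃  3  ┃       [ ] utils.go    
           ┗━━━━━┃>      [x] config.h    
                 ┃       [x] router.go   
                 ┗━━━━━━━━━━━━━━━━━━━━━━━
                                         
                                         
                                         
                                         
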